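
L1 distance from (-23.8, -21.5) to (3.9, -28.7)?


|(-23.8)-3.9| + |(-21.5)-(-28.7)| = 27.7 + 7.2 = 34.9

34.9


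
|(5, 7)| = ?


|u| = sqrt(5^2 + 7^2) = sqrt(74) = 8.6023

8.6023


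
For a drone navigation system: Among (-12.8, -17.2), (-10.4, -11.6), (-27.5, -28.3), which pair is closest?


d(P0,P1) = 6.0926, d(P0,P2) = 18.4201, d(P1,P2) = 23.9019
Closest: P0 and P1

Closest pair: (-12.8, -17.2) and (-10.4, -11.6), distance = 6.0926


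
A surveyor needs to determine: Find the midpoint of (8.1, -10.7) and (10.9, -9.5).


M = ((8.1+10.9)/2, ((-10.7)+(-9.5))/2)
= (9.5, -10.1)

(9.5, -10.1)


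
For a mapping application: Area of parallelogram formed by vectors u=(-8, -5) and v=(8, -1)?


|u x v| = |(-8)*(-1) - (-5)*8|
= |8 - (-40)| = 48

48


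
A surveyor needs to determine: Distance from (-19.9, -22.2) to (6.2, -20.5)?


dx=26.1, dy=1.7
d^2 = 26.1^2 + 1.7^2 = 684.1
d = sqrt(684.1) = 26.1553

26.1553


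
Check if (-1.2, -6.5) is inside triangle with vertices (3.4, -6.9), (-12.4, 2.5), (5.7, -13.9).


Cross products: AB x AP = 36.92, BC x BP = 20.78, CA x CP = 31.28
All same sign? yes

Yes, inside


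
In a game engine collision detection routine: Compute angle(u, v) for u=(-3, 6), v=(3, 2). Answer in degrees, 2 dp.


u.v = 3, |u| = sqrt(45) = 6.7082, |v| = sqrt(13) = 3.6056
cos(theta) = u.v/(|u||v|) = 3/sqrt(585) = 0.124035
theta = acos(0.124035) = 82.87 degrees

82.87 degrees


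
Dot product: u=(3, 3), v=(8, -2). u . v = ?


u . v = u_x*v_x + u_y*v_y = 3*8 + 3*(-2)
= 24 + (-6) = 18

18


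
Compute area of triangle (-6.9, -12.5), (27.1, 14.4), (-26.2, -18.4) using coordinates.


Area = |x_A(y_B-y_C) + x_B(y_C-y_A) + x_C(y_A-y_B)|/2
= |(-226.32) + (-159.89) + 704.78|/2
= 318.57/2 = 159.285

159.285


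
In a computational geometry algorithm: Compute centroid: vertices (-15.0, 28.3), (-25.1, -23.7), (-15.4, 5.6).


Centroid = ((x_A+x_B+x_C)/3, (y_A+y_B+y_C)/3)
= (((-15)+(-25.1)+(-15.4))/3, (28.3+(-23.7)+5.6)/3)
= (-18.5, 3.4)

(-18.5, 3.4)


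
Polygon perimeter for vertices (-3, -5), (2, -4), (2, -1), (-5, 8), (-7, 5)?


Sides: (-3, -5)->(2, -4): sqrt(26) = 5.09902, (2, -4)->(2, -1): sqrt(9) = 3, (2, -1)->(-5, 8): sqrt(130) = 11.401754, (-5, 8)->(-7, 5): sqrt(13) = 3.605551, (-7, 5)->(-3, -5): sqrt(116) = 10.77033
Sum = 33.876655
Perimeter = 33.8767

33.8767


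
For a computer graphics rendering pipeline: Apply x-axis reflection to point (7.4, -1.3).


Reflection over x-axis: (x,y) -> (x,-y)
(7.4, -1.3) -> (7.4, 1.3)

(7.4, 1.3)


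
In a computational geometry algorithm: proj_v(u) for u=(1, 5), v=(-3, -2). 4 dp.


u.v = -13, |v| = sqrt(13) = 3.6056
Scalar projection = u.v / |v| = -13 / sqrt(13) = -3.6056

-3.6056


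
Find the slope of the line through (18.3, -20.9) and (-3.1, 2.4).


slope = (y2-y1)/(x2-x1) = (2.4-(-20.9))/((-3.1)-18.3) = 23.3/(-21.4) = -1.0888

-1.0888


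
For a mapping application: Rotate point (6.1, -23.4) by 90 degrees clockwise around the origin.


90° CW: (x,y) -> (y, -x)
(6.1,-23.4) -> (-23.4, -6.1)

(-23.4, -6.1)


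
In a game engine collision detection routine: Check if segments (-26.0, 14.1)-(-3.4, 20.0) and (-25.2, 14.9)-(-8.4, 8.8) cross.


Cross products: d1=-18.32, d2=218.66, d3=13.36, d4=-223.62
d1*d2 < 0 and d3*d4 < 0? yes

Yes, they intersect


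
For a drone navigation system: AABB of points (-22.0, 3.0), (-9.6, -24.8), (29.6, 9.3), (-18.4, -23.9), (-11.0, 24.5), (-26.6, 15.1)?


x range: [-26.6, 29.6]
y range: [-24.8, 24.5]
Bounding box: (-26.6,-24.8) to (29.6,24.5)

(-26.6,-24.8) to (29.6,24.5)


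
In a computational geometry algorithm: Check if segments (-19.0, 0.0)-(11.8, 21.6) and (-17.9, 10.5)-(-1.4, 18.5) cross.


Cross products: d1=-164.45, d2=-54.45, d3=299.64, d4=189.64
d1*d2 < 0 and d3*d4 < 0? no

No, they don't intersect


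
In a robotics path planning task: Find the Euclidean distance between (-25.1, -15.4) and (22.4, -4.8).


dx=47.5, dy=10.6
d^2 = 47.5^2 + 10.6^2 = 2368.61
d = sqrt(2368.61) = 48.6684

48.6684


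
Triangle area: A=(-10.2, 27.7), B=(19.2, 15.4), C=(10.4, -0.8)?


Area = |x_A(y_B-y_C) + x_B(y_C-y_A) + x_C(y_A-y_B)|/2
= |(-165.24) + (-547.2) + 127.92|/2
= 584.52/2 = 292.26

292.26


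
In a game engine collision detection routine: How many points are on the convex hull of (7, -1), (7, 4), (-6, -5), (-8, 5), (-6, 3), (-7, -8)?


Convex hull vertices (CCW): (-8, 5), (-7, -8), (7, -1), (7, 4)
Count = 4

4


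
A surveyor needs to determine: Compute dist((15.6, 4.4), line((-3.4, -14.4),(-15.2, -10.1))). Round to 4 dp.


|cross product| = 303.54
|line direction| = sqrt(157.73) = 12.5591
Distance = 303.54/sqrt(157.73) = 24.169

24.169


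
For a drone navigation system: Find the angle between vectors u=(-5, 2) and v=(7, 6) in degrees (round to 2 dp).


u.v = -23, |u| = sqrt(29) = 5.3852, |v| = sqrt(85) = 9.2195
cos(theta) = u.v/(|u||v|) = -23/sqrt(2465) = -0.463254
theta = acos(-0.463254) = 117.6 degrees

117.6 degrees


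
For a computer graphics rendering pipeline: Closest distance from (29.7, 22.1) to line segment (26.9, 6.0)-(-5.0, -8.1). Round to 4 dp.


Project P onto AB: t = 0 (clamped to [0,1])
Closest point on segment: (26.9, 6)
Distance: 16.3417

16.3417


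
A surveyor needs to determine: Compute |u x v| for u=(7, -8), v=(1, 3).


|u x v| = |7*3 - (-8)*1|
= |21 - (-8)| = 29

29


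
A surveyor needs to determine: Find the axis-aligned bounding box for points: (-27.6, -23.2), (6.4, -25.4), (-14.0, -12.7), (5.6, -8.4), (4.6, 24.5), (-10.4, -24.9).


x range: [-27.6, 6.4]
y range: [-25.4, 24.5]
Bounding box: (-27.6,-25.4) to (6.4,24.5)

(-27.6,-25.4) to (6.4,24.5)


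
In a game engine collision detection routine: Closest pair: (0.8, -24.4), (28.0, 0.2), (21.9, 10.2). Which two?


d(P0,P1) = 36.6742, d(P0,P2) = 40.5262, d(P1,P2) = 11.7137
Closest: P1 and P2

Closest pair: (28.0, 0.2) and (21.9, 10.2), distance = 11.7137


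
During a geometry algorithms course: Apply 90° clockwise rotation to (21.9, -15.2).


90° CW: (x,y) -> (y, -x)
(21.9,-15.2) -> (-15.2, -21.9)

(-15.2, -21.9)


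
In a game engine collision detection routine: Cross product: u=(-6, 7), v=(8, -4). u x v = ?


u x v = u_x*v_y - u_y*v_x = (-6)*(-4) - 7*8
= 24 - 56 = -32

-32


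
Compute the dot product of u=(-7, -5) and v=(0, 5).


u . v = u_x*v_x + u_y*v_y = (-7)*0 + (-5)*5
= 0 + (-25) = -25

-25


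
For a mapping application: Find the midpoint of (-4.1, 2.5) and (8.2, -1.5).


M = (((-4.1)+8.2)/2, (2.5+(-1.5))/2)
= (2.05, 0.5)

(2.05, 0.5)


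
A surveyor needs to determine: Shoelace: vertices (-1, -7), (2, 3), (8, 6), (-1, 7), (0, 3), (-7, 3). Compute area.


Shoelace sum: ((-1)*3 - 2*(-7)) + (2*6 - 8*3) + (8*7 - (-1)*6) + ((-1)*3 - 0*7) + (0*3 - (-7)*3) + ((-7)*(-7) - (-1)*3)
= 131
Area = |131|/2 = 65.5

65.5


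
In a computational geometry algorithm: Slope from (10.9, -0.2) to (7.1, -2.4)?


slope = (y2-y1)/(x2-x1) = ((-2.4)-(-0.2))/(7.1-10.9) = (-2.2)/(-3.8) = 0.5789

0.5789


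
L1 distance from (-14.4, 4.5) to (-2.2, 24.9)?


|(-14.4)-(-2.2)| + |4.5-24.9| = 12.2 + 20.4 = 32.6

32.6


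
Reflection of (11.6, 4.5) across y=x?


Reflection over y=x: (x,y) -> (y,x)
(11.6, 4.5) -> (4.5, 11.6)

(4.5, 11.6)


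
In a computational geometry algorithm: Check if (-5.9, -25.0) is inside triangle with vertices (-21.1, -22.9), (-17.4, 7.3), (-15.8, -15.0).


Cross products: AB x AP = -466.81, BC x BP = 204.77, CA x CP = 131.21
All same sign? no

No, outside


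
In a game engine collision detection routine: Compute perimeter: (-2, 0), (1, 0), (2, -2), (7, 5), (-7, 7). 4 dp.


Sides: (-2, 0)->(1, 0): sqrt(9) = 3, (1, 0)->(2, -2): sqrt(5) = 2.236068, (2, -2)->(7, 5): sqrt(74) = 8.602325, (7, 5)->(-7, 7): sqrt(200) = 14.142136, (-7, 7)->(-2, 0): sqrt(74) = 8.602325
Sum = 36.582854
Perimeter = 36.5829

36.5829


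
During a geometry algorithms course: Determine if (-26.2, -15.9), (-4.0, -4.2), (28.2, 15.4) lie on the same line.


Cross product: ((-4)-(-26.2))*(15.4-(-15.9)) - ((-4.2)-(-15.9))*(28.2-(-26.2))
= 58.38

No, not collinear


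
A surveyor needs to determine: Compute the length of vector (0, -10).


|u| = sqrt(0^2 + (-10)^2) = sqrt(100) = 10

10


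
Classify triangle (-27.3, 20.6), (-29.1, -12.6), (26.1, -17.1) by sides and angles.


Side lengths squared: AB^2=1105.48, BC^2=3067.29, CA^2=4272.85
Sorted: [1105.48, 3067.29, 4272.85]
By sides: Scalene, By angles: Obtuse

Scalene, Obtuse


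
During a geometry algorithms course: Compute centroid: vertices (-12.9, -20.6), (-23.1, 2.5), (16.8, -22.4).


Centroid = ((x_A+x_B+x_C)/3, (y_A+y_B+y_C)/3)
= (((-12.9)+(-23.1)+16.8)/3, ((-20.6)+2.5+(-22.4))/3)
= (-6.4, -13.5)

(-6.4, -13.5)


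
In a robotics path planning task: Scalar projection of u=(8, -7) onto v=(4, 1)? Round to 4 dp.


u.v = 25, |v| = sqrt(17) = 4.1231
Scalar projection = u.v / |v| = 25 / sqrt(17) = 6.0634

6.0634


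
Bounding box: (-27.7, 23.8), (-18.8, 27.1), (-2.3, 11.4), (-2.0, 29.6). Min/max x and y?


x range: [-27.7, -2]
y range: [11.4, 29.6]
Bounding box: (-27.7,11.4) to (-2,29.6)

(-27.7,11.4) to (-2,29.6)


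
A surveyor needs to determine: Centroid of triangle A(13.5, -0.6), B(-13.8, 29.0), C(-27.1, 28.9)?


Centroid = ((x_A+x_B+x_C)/3, (y_A+y_B+y_C)/3)
= ((13.5+(-13.8)+(-27.1))/3, ((-0.6)+29+28.9)/3)
= (-9.1333, 19.1)

(-9.1333, 19.1)


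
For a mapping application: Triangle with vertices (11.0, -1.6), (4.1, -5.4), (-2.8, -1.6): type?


Side lengths squared: AB^2=62.05, BC^2=62.05, CA^2=190.44
Sorted: [62.05, 62.05, 190.44]
By sides: Isosceles, By angles: Obtuse

Isosceles, Obtuse


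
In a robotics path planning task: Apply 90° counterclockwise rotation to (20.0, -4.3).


90° CCW: (x,y) -> (-y, x)
(20,-4.3) -> (4.3, 20)

(4.3, 20)


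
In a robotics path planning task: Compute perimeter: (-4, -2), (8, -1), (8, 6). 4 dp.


Sides: (-4, -2)->(8, -1): sqrt(145) = 12.041595, (8, -1)->(8, 6): sqrt(49) = 7, (8, 6)->(-4, -2): sqrt(208) = 14.422205
Sum = 33.4638
Perimeter = 33.4638

33.4638


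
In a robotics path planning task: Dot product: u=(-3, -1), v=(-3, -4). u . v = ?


u . v = u_x*v_x + u_y*v_y = (-3)*(-3) + (-1)*(-4)
= 9 + 4 = 13

13


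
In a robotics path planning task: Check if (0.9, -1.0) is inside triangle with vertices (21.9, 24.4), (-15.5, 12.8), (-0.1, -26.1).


Cross products: AB x AP = 706.36, BC x BP = 425.44, CA x CP = 501.7
All same sign? yes

Yes, inside


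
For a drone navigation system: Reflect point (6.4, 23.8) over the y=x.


Reflection over y=x: (x,y) -> (y,x)
(6.4, 23.8) -> (23.8, 6.4)

(23.8, 6.4)


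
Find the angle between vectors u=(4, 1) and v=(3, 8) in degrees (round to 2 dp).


u.v = 20, |u| = sqrt(17) = 4.1231, |v| = sqrt(73) = 8.544
cos(theta) = u.v/(|u||v|) = 20/sqrt(1241) = 0.567733
theta = acos(0.567733) = 55.41 degrees

55.41 degrees


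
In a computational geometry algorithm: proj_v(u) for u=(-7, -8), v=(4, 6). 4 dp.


u.v = -76, |v| = sqrt(52) = 7.2111
Scalar projection = u.v / |v| = -76 / sqrt(52) = -10.5393

-10.5393


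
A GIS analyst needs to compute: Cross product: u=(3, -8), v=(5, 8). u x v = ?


u x v = u_x*v_y - u_y*v_x = 3*8 - (-8)*5
= 24 - (-40) = 64

64


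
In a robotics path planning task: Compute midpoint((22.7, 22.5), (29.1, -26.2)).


M = ((22.7+29.1)/2, (22.5+(-26.2))/2)
= (25.9, -1.85)

(25.9, -1.85)


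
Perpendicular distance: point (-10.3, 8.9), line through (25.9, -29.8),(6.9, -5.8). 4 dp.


|cross product| = 133.5
|line direction| = sqrt(937) = 30.6105
Distance = 133.5/sqrt(937) = 4.3613

4.3613


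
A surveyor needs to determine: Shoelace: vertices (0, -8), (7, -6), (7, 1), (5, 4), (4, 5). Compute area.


Shoelace sum: (0*(-6) - 7*(-8)) + (7*1 - 7*(-6)) + (7*4 - 5*1) + (5*5 - 4*4) + (4*(-8) - 0*5)
= 105
Area = |105|/2 = 52.5

52.5


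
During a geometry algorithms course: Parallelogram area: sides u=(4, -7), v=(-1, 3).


|u x v| = |4*3 - (-7)*(-1)|
= |12 - 7| = 5

5


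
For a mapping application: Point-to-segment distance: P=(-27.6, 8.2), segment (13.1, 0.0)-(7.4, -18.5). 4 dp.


Project P onto AB: t = 0.2143 (clamped to [0,1])
Closest point on segment: (11.8787, -3.9637)
Distance: 41.3101

41.3101


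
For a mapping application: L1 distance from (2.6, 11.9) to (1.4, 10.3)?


|2.6-1.4| + |11.9-10.3| = 1.2 + 1.6 = 2.8

2.8


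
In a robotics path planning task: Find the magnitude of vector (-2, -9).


|u| = sqrt((-2)^2 + (-9)^2) = sqrt(85) = 9.2195

9.2195


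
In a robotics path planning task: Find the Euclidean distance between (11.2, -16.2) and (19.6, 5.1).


dx=8.4, dy=21.3
d^2 = 8.4^2 + 21.3^2 = 524.25
d = sqrt(524.25) = 22.8965

22.8965


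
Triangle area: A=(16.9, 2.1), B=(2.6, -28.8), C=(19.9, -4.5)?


Area = |x_A(y_B-y_C) + x_B(y_C-y_A) + x_C(y_A-y_B)|/2
= |(-410.67) + (-17.16) + 614.91|/2
= 187.08/2 = 93.54

93.54


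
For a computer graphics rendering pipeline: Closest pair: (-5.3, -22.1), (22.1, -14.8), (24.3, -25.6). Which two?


d(P0,P1) = 28.3558, d(P0,P2) = 29.8062, d(P1,P2) = 11.0218
Closest: P1 and P2

Closest pair: (22.1, -14.8) and (24.3, -25.6), distance = 11.0218


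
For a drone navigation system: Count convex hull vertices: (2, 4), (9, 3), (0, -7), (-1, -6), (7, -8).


Convex hull vertices (CCW): (-1, -6), (0, -7), (7, -8), (9, 3), (2, 4)
Count = 5

5


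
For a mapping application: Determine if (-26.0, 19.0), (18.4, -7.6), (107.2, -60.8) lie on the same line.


Cross product: (18.4-(-26))*((-60.8)-19) - ((-7.6)-19)*(107.2-(-26))
= 0

Yes, collinear


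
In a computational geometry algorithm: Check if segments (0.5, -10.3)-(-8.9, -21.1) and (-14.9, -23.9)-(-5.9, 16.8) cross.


Cross products: d1=-504.38, d2=-219, d3=-38.48, d4=-323.86
d1*d2 < 0 and d3*d4 < 0? no

No, they don't intersect


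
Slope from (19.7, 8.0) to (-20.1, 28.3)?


slope = (y2-y1)/(x2-x1) = (28.3-8)/((-20.1)-19.7) = 20.3/(-39.8) = -0.5101

-0.5101


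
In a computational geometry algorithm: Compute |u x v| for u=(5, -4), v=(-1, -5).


|u x v| = |5*(-5) - (-4)*(-1)|
= |(-25) - 4| = 29

29


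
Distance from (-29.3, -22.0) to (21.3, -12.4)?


dx=50.6, dy=9.6
d^2 = 50.6^2 + 9.6^2 = 2652.52
d = sqrt(2652.52) = 51.5026

51.5026


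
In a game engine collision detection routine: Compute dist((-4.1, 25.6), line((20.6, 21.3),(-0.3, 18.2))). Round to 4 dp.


|cross product| = 166.44
|line direction| = sqrt(446.42) = 21.1287
Distance = 166.44/sqrt(446.42) = 7.8775

7.8775


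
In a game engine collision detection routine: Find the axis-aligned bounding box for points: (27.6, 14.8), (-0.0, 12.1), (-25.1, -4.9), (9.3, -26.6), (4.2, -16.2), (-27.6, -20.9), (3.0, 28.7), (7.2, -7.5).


x range: [-27.6, 27.6]
y range: [-26.6, 28.7]
Bounding box: (-27.6,-26.6) to (27.6,28.7)

(-27.6,-26.6) to (27.6,28.7)


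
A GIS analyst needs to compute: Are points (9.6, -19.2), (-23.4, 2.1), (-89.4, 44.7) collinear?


Cross product: ((-23.4)-9.6)*(44.7-(-19.2)) - (2.1-(-19.2))*((-89.4)-9.6)
= 0

Yes, collinear


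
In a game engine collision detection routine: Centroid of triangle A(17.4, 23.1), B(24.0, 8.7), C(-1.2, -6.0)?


Centroid = ((x_A+x_B+x_C)/3, (y_A+y_B+y_C)/3)
= ((17.4+24+(-1.2))/3, (23.1+8.7+(-6))/3)
= (13.4, 8.6)

(13.4, 8.6)


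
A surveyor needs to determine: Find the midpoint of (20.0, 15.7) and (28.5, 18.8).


M = ((20+28.5)/2, (15.7+18.8)/2)
= (24.25, 17.25)

(24.25, 17.25)


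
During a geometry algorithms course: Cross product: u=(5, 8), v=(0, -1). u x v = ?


u x v = u_x*v_y - u_y*v_x = 5*(-1) - 8*0
= (-5) - 0 = -5

-5


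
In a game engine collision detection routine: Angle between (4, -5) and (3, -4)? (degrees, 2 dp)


u.v = 32, |u| = sqrt(41) = 6.4031, |v| = sqrt(25) = 5
cos(theta) = u.v/(|u||v|) = 32/sqrt(1025) = 0.999512
theta = acos(0.999512) = 1.79 degrees

1.79 degrees


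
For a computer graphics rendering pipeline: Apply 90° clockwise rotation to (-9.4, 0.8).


90° CW: (x,y) -> (y, -x)
(-9.4,0.8) -> (0.8, 9.4)

(0.8, 9.4)


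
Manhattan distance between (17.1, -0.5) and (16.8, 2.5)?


|17.1-16.8| + |(-0.5)-2.5| = 0.3 + 3 = 3.3

3.3


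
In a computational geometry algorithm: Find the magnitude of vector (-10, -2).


|u| = sqrt((-10)^2 + (-2)^2) = sqrt(104) = 10.198

10.198


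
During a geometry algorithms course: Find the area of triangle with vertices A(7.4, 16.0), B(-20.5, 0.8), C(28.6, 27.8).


Area = |x_A(y_B-y_C) + x_B(y_C-y_A) + x_C(y_A-y_B)|/2
= |(-199.8) + (-241.9) + 434.72|/2
= 6.98/2 = 3.49

3.49


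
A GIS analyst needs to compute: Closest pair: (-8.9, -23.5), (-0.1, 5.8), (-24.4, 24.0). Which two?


d(P0,P1) = 30.593, d(P0,P2) = 49.965, d(P1,P2) = 30.36
Closest: P1 and P2

Closest pair: (-0.1, 5.8) and (-24.4, 24.0), distance = 30.36


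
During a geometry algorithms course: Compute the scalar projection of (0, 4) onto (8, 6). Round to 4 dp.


u.v = 24, |v| = sqrt(100) = 10
Scalar projection = u.v / |v| = 24 / sqrt(100) = 2.4

2.4


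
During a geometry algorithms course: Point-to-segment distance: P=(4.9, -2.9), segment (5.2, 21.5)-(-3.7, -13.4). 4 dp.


Project P onto AB: t = 0.6585 (clamped to [0,1])
Closest point on segment: (-0.6607, -1.4819)
Distance: 5.7387

5.7387


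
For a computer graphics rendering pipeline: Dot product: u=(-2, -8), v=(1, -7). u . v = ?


u . v = u_x*v_x + u_y*v_y = (-2)*1 + (-8)*(-7)
= (-2) + 56 = 54

54


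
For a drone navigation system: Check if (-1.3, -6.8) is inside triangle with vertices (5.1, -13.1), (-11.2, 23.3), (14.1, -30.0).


Cross products: AB x AP = 130.27, BC x BP = -233.86, CA x CP = 51.46
All same sign? no

No, outside


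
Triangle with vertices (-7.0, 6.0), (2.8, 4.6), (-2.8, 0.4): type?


Side lengths squared: AB^2=98, BC^2=49, CA^2=49
Sorted: [49, 49, 98]
By sides: Isosceles, By angles: Right

Isosceles, Right


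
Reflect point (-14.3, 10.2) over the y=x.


Reflection over y=x: (x,y) -> (y,x)
(-14.3, 10.2) -> (10.2, -14.3)

(10.2, -14.3)


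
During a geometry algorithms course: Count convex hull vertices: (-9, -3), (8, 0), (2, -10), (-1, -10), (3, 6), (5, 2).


Convex hull vertices (CCW): (-9, -3), (-1, -10), (2, -10), (8, 0), (3, 6)
Count = 5

5


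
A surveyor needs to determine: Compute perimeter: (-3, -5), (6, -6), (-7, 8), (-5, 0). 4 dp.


Sides: (-3, -5)->(6, -6): sqrt(82) = 9.055385, (6, -6)->(-7, 8): sqrt(365) = 19.104973, (-7, 8)->(-5, 0): sqrt(68) = 8.246211, (-5, 0)->(-3, -5): sqrt(29) = 5.385165
Sum = 41.791734
Perimeter = 41.7917

41.7917


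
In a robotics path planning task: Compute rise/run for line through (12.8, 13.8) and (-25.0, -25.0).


slope = (y2-y1)/(x2-x1) = ((-25)-13.8)/((-25)-12.8) = (-38.8)/(-37.8) = 1.0265

1.0265


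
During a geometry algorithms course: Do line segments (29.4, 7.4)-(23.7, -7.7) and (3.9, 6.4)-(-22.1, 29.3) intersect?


Cross products: d1=-609.95, d2=-86.82, d3=-379.35, d4=-902.48
d1*d2 < 0 and d3*d4 < 0? no

No, they don't intersect


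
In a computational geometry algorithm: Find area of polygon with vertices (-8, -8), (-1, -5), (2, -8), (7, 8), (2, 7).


Shoelace sum: ((-8)*(-5) - (-1)*(-8)) + ((-1)*(-8) - 2*(-5)) + (2*8 - 7*(-8)) + (7*7 - 2*8) + (2*(-8) - (-8)*7)
= 195
Area = |195|/2 = 97.5

97.5


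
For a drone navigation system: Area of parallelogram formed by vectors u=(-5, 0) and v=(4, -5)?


|u x v| = |(-5)*(-5) - 0*4|
= |25 - 0| = 25

25


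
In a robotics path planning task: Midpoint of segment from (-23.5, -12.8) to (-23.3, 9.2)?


M = (((-23.5)+(-23.3))/2, ((-12.8)+9.2)/2)
= (-23.4, -1.8)

(-23.4, -1.8)


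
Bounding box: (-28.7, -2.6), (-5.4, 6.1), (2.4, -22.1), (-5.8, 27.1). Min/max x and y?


x range: [-28.7, 2.4]
y range: [-22.1, 27.1]
Bounding box: (-28.7,-22.1) to (2.4,27.1)

(-28.7,-22.1) to (2.4,27.1)


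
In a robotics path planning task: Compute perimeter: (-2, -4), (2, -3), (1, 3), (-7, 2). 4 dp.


Sides: (-2, -4)->(2, -3): sqrt(17) = 4.123106, (2, -3)->(1, 3): sqrt(37) = 6.082763, (1, 3)->(-7, 2): sqrt(65) = 8.062258, (-7, 2)->(-2, -4): sqrt(61) = 7.81025
Sum = 26.078377
Perimeter = 26.0784

26.0784


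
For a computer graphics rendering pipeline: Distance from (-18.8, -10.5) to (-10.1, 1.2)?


dx=8.7, dy=11.7
d^2 = 8.7^2 + 11.7^2 = 212.58
d = sqrt(212.58) = 14.5801

14.5801


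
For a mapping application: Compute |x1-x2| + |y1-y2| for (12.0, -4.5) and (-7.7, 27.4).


|12-(-7.7)| + |(-4.5)-27.4| = 19.7 + 31.9 = 51.6

51.6


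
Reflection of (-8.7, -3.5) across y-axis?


Reflection over y-axis: (x,y) -> (-x,y)
(-8.7, -3.5) -> (8.7, -3.5)

(8.7, -3.5)


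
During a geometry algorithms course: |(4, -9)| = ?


|u| = sqrt(4^2 + (-9)^2) = sqrt(97) = 9.8489

9.8489


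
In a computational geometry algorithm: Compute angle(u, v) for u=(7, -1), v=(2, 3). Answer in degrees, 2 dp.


u.v = 11, |u| = sqrt(50) = 7.0711, |v| = sqrt(13) = 3.6056
cos(theta) = u.v/(|u||v|) = 11/sqrt(650) = 0.431455
theta = acos(0.431455) = 64.44 degrees

64.44 degrees


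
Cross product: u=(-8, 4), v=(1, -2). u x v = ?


u x v = u_x*v_y - u_y*v_x = (-8)*(-2) - 4*1
= 16 - 4 = 12

12


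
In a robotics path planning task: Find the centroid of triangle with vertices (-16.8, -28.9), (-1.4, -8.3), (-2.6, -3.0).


Centroid = ((x_A+x_B+x_C)/3, (y_A+y_B+y_C)/3)
= (((-16.8)+(-1.4)+(-2.6))/3, ((-28.9)+(-8.3)+(-3))/3)
= (-6.9333, -13.4)

(-6.9333, -13.4)


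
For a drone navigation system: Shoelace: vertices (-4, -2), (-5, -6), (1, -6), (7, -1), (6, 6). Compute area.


Shoelace sum: ((-4)*(-6) - (-5)*(-2)) + ((-5)*(-6) - 1*(-6)) + (1*(-1) - 7*(-6)) + (7*6 - 6*(-1)) + (6*(-2) - (-4)*6)
= 151
Area = |151|/2 = 75.5

75.5


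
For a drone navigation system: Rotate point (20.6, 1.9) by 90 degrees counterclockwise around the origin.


90° CCW: (x,y) -> (-y, x)
(20.6,1.9) -> (-1.9, 20.6)

(-1.9, 20.6)


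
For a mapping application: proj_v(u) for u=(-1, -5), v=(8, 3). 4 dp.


u.v = -23, |v| = sqrt(73) = 8.544
Scalar projection = u.v / |v| = -23 / sqrt(73) = -2.6919

-2.6919


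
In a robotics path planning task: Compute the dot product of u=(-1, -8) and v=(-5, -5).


u . v = u_x*v_x + u_y*v_y = (-1)*(-5) + (-8)*(-5)
= 5 + 40 = 45

45


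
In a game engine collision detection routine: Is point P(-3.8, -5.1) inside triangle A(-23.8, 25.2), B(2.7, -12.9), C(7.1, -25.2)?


Cross products: AB x AP = -40.95, BC x BP = -45.63, CA x CP = -71.73
All same sign? yes

Yes, inside


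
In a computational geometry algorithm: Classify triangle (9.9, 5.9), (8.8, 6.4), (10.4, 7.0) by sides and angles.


Side lengths squared: AB^2=1.46, BC^2=2.92, CA^2=1.46
Sorted: [1.46, 1.46, 2.92]
By sides: Isosceles, By angles: Right

Isosceles, Right


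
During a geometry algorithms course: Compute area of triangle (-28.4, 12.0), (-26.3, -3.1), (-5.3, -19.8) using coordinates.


Area = |x_A(y_B-y_C) + x_B(y_C-y_A) + x_C(y_A-y_B)|/2
= |(-474.28) + 836.34 + (-80.03)|/2
= 282.03/2 = 141.015

141.015


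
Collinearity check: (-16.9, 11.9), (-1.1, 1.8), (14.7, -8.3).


Cross product: ((-1.1)-(-16.9))*((-8.3)-11.9) - (1.8-11.9)*(14.7-(-16.9))
= 0

Yes, collinear


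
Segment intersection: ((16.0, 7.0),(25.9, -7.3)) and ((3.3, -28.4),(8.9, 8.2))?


Cross products: d1=-266.58, d2=-709, d3=-532.07, d4=-89.65
d1*d2 < 0 and d3*d4 < 0? no

No, they don't intersect


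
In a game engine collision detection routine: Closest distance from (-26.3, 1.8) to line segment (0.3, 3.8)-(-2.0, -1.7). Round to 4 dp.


Project P onto AB: t = 1 (clamped to [0,1])
Closest point on segment: (-2, -1.7)
Distance: 24.5508

24.5508


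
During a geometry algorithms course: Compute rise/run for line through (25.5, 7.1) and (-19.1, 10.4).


slope = (y2-y1)/(x2-x1) = (10.4-7.1)/((-19.1)-25.5) = 3.3/(-44.6) = -0.074

-0.074


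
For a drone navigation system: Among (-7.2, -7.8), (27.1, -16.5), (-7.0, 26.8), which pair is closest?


d(P0,P1) = 35.3862, d(P0,P2) = 34.6006, d(P1,P2) = 55.1153
Closest: P0 and P2

Closest pair: (-7.2, -7.8) and (-7.0, 26.8), distance = 34.6006


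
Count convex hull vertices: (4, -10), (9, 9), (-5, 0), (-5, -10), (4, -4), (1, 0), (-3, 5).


Convex hull vertices (CCW): (-5, -10), (4, -10), (9, 9), (-3, 5), (-5, 0)
Count = 5

5


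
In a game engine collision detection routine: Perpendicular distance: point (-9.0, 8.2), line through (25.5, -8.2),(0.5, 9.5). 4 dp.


|cross product| = 200.65
|line direction| = sqrt(938.29) = 30.6315
Distance = 200.65/sqrt(938.29) = 6.5504

6.5504


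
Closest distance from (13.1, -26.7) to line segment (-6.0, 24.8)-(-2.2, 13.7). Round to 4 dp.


Project P onto AB: t = 1 (clamped to [0,1])
Closest point on segment: (-2.2, 13.7)
Distance: 43.2001

43.2001


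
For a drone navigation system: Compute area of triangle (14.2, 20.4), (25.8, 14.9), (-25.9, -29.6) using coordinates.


Area = |x_A(y_B-y_C) + x_B(y_C-y_A) + x_C(y_A-y_B)|/2
= |631.9 + (-1290) + (-142.45)|/2
= 800.55/2 = 400.275

400.275


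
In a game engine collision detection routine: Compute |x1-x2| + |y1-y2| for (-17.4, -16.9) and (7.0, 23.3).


|(-17.4)-7| + |(-16.9)-23.3| = 24.4 + 40.2 = 64.6

64.6


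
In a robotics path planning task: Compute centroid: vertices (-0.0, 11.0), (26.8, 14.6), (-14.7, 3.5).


Centroid = ((x_A+x_B+x_C)/3, (y_A+y_B+y_C)/3)
= ((0+26.8+(-14.7))/3, (11+14.6+3.5)/3)
= (4.0333, 9.7)

(4.0333, 9.7)


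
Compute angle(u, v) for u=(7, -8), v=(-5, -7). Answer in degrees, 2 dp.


u.v = 21, |u| = sqrt(113) = 10.6301, |v| = sqrt(74) = 8.6023
cos(theta) = u.v/(|u||v|) = 21/sqrt(8362) = 0.229649
theta = acos(0.229649) = 76.72 degrees

76.72 degrees


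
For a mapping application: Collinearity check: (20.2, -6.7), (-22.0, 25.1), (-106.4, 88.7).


Cross product: ((-22)-20.2)*(88.7-(-6.7)) - (25.1-(-6.7))*((-106.4)-20.2)
= 0

Yes, collinear


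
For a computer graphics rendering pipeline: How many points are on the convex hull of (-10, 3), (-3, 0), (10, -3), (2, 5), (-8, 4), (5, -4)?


Convex hull vertices (CCW): (-10, 3), (5, -4), (10, -3), (2, 5), (-8, 4)
Count = 5

5


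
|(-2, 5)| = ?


|u| = sqrt((-2)^2 + 5^2) = sqrt(29) = 5.3852

5.3852


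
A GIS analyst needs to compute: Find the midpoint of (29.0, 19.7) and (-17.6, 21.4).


M = ((29+(-17.6))/2, (19.7+21.4)/2)
= (5.7, 20.55)

(5.7, 20.55)


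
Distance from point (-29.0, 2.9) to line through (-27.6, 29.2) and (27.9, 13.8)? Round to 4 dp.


|cross product| = 1481.21
|line direction| = sqrt(3317.41) = 57.597
Distance = 1481.21/sqrt(3317.41) = 25.7168

25.7168


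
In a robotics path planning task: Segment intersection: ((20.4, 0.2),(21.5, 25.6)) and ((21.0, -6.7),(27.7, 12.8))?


Cross products: d1=57.93, d2=206.66, d3=-22.83, d4=-171.56
d1*d2 < 0 and d3*d4 < 0? no

No, they don't intersect


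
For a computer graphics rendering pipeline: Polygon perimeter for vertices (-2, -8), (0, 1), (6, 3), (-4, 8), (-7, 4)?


Sides: (-2, -8)->(0, 1): sqrt(85) = 9.219544, (0, 1)->(6, 3): sqrt(40) = 6.324555, (6, 3)->(-4, 8): sqrt(125) = 11.18034, (-4, 8)->(-7, 4): sqrt(25) = 5, (-7, 4)->(-2, -8): sqrt(169) = 13
Sum = 44.724439
Perimeter = 44.7244

44.7244


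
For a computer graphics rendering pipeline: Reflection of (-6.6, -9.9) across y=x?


Reflection over y=x: (x,y) -> (y,x)
(-6.6, -9.9) -> (-9.9, -6.6)

(-9.9, -6.6)


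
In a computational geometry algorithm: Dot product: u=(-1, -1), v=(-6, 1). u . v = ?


u . v = u_x*v_x + u_y*v_y = (-1)*(-6) + (-1)*1
= 6 + (-1) = 5

5


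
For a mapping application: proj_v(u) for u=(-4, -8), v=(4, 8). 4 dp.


u.v = -80, |v| = sqrt(80) = 8.9443
Scalar projection = u.v / |v| = -80 / sqrt(80) = -8.9443

-8.9443


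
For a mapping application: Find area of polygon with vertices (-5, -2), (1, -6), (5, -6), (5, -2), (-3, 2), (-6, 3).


Shoelace sum: ((-5)*(-6) - 1*(-2)) + (1*(-6) - 5*(-6)) + (5*(-2) - 5*(-6)) + (5*2 - (-3)*(-2)) + ((-3)*3 - (-6)*2) + ((-6)*(-2) - (-5)*3)
= 110
Area = |110|/2 = 55

55


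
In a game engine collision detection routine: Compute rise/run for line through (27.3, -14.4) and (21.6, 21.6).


slope = (y2-y1)/(x2-x1) = (21.6-(-14.4))/(21.6-27.3) = 36/(-5.7) = -6.3158

-6.3158


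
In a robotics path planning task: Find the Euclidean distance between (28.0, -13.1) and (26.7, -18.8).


dx=-1.3, dy=-5.7
d^2 = (-1.3)^2 + (-5.7)^2 = 34.18
d = sqrt(34.18) = 5.8464

5.8464


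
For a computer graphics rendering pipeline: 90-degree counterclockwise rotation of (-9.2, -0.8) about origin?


90° CCW: (x,y) -> (-y, x)
(-9.2,-0.8) -> (0.8, -9.2)

(0.8, -9.2)


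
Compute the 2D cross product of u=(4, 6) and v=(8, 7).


u x v = u_x*v_y - u_y*v_x = 4*7 - 6*8
= 28 - 48 = -20

-20


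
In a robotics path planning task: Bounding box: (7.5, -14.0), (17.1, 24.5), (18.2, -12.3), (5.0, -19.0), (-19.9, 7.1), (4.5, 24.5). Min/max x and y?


x range: [-19.9, 18.2]
y range: [-19, 24.5]
Bounding box: (-19.9,-19) to (18.2,24.5)

(-19.9,-19) to (18.2,24.5)


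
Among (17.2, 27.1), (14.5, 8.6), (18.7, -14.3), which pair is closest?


d(P0,P1) = 18.696, d(P0,P2) = 41.4272, d(P1,P2) = 23.282
Closest: P0 and P1

Closest pair: (17.2, 27.1) and (14.5, 8.6), distance = 18.696


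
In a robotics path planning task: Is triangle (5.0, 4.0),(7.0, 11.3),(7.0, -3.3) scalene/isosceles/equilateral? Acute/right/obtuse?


Side lengths squared: AB^2=57.29, BC^2=213.16, CA^2=57.29
Sorted: [57.29, 57.29, 213.16]
By sides: Isosceles, By angles: Obtuse

Isosceles, Obtuse


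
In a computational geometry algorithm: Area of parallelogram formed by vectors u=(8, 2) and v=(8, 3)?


|u x v| = |8*3 - 2*8|
= |24 - 16| = 8

8


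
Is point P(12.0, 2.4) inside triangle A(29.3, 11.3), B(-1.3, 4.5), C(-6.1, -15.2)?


Cross products: AB x AP = 154.7, BC x BP = 272.09, CA x CP = 143.39
All same sign? yes

Yes, inside


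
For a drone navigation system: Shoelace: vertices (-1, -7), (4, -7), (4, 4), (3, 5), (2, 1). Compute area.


Shoelace sum: ((-1)*(-7) - 4*(-7)) + (4*4 - 4*(-7)) + (4*5 - 3*4) + (3*1 - 2*5) + (2*(-7) - (-1)*1)
= 67
Area = |67|/2 = 33.5

33.5


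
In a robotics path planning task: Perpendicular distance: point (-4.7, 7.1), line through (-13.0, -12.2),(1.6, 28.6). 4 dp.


|cross product| = 56.86
|line direction| = sqrt(1877.8) = 43.3336
Distance = 56.86/sqrt(1877.8) = 1.3121

1.3121


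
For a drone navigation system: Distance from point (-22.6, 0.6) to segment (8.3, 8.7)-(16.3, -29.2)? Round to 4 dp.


Project P onto AB: t = 0.0398 (clamped to [0,1])
Closest point on segment: (8.6188, 7.1897)
Distance: 31.9067

31.9067


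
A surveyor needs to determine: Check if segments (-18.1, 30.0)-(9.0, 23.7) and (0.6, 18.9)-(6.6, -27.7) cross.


Cross products: d1=-804.82, d2=420.24, d3=-183, d4=-1408.06
d1*d2 < 0 and d3*d4 < 0? no

No, they don't intersect


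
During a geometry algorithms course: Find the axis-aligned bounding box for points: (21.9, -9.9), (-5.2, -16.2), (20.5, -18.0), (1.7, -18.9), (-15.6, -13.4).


x range: [-15.6, 21.9]
y range: [-18.9, -9.9]
Bounding box: (-15.6,-18.9) to (21.9,-9.9)

(-15.6,-18.9) to (21.9,-9.9)


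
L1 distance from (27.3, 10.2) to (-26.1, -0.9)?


|27.3-(-26.1)| + |10.2-(-0.9)| = 53.4 + 11.1 = 64.5

64.5


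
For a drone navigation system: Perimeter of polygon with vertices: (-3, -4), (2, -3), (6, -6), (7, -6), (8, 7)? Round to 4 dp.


Sides: (-3, -4)->(2, -3): sqrt(26) = 5.09902, (2, -3)->(6, -6): sqrt(25) = 5, (6, -6)->(7, -6): sqrt(1) = 1, (7, -6)->(8, 7): sqrt(170) = 13.038405, (8, 7)->(-3, -4): sqrt(242) = 15.556349
Sum = 39.693774
Perimeter = 39.6938

39.6938


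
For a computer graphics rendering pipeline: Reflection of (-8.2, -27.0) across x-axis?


Reflection over x-axis: (x,y) -> (x,-y)
(-8.2, -27) -> (-8.2, 27)

(-8.2, 27)


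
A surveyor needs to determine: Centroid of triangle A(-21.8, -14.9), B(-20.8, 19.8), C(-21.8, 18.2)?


Centroid = ((x_A+x_B+x_C)/3, (y_A+y_B+y_C)/3)
= (((-21.8)+(-20.8)+(-21.8))/3, ((-14.9)+19.8+18.2)/3)
= (-21.4667, 7.7)

(-21.4667, 7.7)


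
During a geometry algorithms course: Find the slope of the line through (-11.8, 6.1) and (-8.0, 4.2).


slope = (y2-y1)/(x2-x1) = (4.2-6.1)/((-8)-(-11.8)) = (-1.9)/3.8 = -0.5

-0.5


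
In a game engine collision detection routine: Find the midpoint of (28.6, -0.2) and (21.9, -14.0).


M = ((28.6+21.9)/2, ((-0.2)+(-14))/2)
= (25.25, -7.1)

(25.25, -7.1)


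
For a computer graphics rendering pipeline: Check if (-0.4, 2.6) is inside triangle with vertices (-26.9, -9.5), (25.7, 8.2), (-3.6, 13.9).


Cross products: AB x AP = 167.41, BC x BP = 312.85, CA x CP = 338.17
All same sign? yes

Yes, inside


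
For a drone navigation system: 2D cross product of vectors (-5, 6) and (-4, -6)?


u x v = u_x*v_y - u_y*v_x = (-5)*(-6) - 6*(-4)
= 30 - (-24) = 54

54


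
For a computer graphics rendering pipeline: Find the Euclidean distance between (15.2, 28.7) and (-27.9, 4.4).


dx=-43.1, dy=-24.3
d^2 = (-43.1)^2 + (-24.3)^2 = 2448.1
d = sqrt(2448.1) = 49.4783

49.4783


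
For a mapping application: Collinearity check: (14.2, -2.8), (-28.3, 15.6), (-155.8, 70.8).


Cross product: ((-28.3)-14.2)*(70.8-(-2.8)) - (15.6-(-2.8))*((-155.8)-14.2)
= 0

Yes, collinear


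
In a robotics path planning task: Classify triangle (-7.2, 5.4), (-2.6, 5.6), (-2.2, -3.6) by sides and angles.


Side lengths squared: AB^2=21.2, BC^2=84.8, CA^2=106
Sorted: [21.2, 84.8, 106]
By sides: Scalene, By angles: Right

Scalene, Right


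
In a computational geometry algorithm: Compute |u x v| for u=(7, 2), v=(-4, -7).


|u x v| = |7*(-7) - 2*(-4)|
= |(-49) - (-8)| = 41

41


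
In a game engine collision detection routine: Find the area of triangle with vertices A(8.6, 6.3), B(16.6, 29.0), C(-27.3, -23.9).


Area = |x_A(y_B-y_C) + x_B(y_C-y_A) + x_C(y_A-y_B)|/2
= |454.94 + (-501.32) + 619.71|/2
= 573.33/2 = 286.665

286.665


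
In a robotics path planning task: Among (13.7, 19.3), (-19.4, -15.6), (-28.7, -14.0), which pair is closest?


d(P0,P1) = 48.1001, d(P0,P2) = 53.9134, d(P1,P2) = 9.4366
Closest: P1 and P2

Closest pair: (-19.4, -15.6) and (-28.7, -14.0), distance = 9.4366


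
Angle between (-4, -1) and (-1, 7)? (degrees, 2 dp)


u.v = -3, |u| = sqrt(17) = 4.1231, |v| = sqrt(50) = 7.0711
cos(theta) = u.v/(|u||v|) = -3/sqrt(850) = -0.102899
theta = acos(-0.102899) = 95.91 degrees

95.91 degrees


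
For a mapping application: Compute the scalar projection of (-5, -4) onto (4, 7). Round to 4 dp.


u.v = -48, |v| = sqrt(65) = 8.0623
Scalar projection = u.v / |v| = -48 / sqrt(65) = -5.9537

-5.9537


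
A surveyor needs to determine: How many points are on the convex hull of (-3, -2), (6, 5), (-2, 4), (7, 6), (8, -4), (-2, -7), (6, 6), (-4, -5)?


Convex hull vertices (CCW): (-4, -5), (-2, -7), (8, -4), (7, 6), (6, 6), (-2, 4)
Count = 6

6


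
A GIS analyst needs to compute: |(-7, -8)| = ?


|u| = sqrt((-7)^2 + (-8)^2) = sqrt(113) = 10.6301

10.6301


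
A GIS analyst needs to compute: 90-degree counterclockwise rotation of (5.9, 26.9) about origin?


90° CCW: (x,y) -> (-y, x)
(5.9,26.9) -> (-26.9, 5.9)

(-26.9, 5.9)


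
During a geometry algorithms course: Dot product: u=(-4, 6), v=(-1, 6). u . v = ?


u . v = u_x*v_x + u_y*v_y = (-4)*(-1) + 6*6
= 4 + 36 = 40

40


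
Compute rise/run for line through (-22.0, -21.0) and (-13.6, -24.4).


slope = (y2-y1)/(x2-x1) = ((-24.4)-(-21))/((-13.6)-(-22)) = (-3.4)/8.4 = -0.4048

-0.4048


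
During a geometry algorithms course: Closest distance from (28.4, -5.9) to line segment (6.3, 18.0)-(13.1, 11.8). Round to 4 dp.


Project P onto AB: t = 1 (clamped to [0,1])
Closest point on segment: (13.1, 11.8)
Distance: 23.3962

23.3962


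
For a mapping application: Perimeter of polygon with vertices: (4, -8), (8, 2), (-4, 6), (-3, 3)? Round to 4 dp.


Sides: (4, -8)->(8, 2): sqrt(116) = 10.77033, (8, 2)->(-4, 6): sqrt(160) = 12.649111, (-4, 6)->(-3, 3): sqrt(10) = 3.162278, (-3, 3)->(4, -8): sqrt(170) = 13.038405
Sum = 39.620124
Perimeter = 39.6201

39.6201


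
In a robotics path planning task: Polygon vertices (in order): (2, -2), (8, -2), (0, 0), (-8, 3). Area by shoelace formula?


Shoelace sum: (2*(-2) - 8*(-2)) + (8*0 - 0*(-2)) + (0*3 - (-8)*0) + ((-8)*(-2) - 2*3)
= 22
Area = |22|/2 = 11

11


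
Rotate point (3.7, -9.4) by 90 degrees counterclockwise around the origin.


90° CCW: (x,y) -> (-y, x)
(3.7,-9.4) -> (9.4, 3.7)

(9.4, 3.7)


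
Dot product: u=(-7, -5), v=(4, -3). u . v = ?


u . v = u_x*v_x + u_y*v_y = (-7)*4 + (-5)*(-3)
= (-28) + 15 = -13

-13


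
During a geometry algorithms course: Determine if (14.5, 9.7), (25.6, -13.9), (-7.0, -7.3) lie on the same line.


Cross product: (25.6-14.5)*((-7.3)-9.7) - ((-13.9)-9.7)*((-7)-14.5)
= -696.1

No, not collinear


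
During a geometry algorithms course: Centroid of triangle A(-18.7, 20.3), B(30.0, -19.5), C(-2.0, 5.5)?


Centroid = ((x_A+x_B+x_C)/3, (y_A+y_B+y_C)/3)
= (((-18.7)+30+(-2))/3, (20.3+(-19.5)+5.5)/3)
= (3.1, 2.1)

(3.1, 2.1)


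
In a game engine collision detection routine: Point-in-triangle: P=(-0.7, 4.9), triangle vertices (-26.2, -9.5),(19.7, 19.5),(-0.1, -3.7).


Cross products: AB x AP = -78.54, BC x BP = -184.2, CA x CP = -227.94
All same sign? yes

Yes, inside


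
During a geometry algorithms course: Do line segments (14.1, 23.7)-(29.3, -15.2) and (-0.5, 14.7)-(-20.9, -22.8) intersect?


Cross products: d1=363.9, d2=1727.46, d3=-704.74, d4=-2068.3
d1*d2 < 0 and d3*d4 < 0? no

No, they don't intersect


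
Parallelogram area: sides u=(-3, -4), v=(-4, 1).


|u x v| = |(-3)*1 - (-4)*(-4)|
= |(-3) - 16| = 19

19


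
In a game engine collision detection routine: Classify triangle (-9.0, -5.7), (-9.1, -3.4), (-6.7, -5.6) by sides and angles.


Side lengths squared: AB^2=5.3, BC^2=10.6, CA^2=5.3
Sorted: [5.3, 5.3, 10.6]
By sides: Isosceles, By angles: Right

Isosceles, Right


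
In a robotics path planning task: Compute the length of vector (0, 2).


|u| = sqrt(0^2 + 2^2) = sqrt(4) = 2

2


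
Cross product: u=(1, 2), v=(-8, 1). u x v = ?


u x v = u_x*v_y - u_y*v_x = 1*1 - 2*(-8)
= 1 - (-16) = 17

17


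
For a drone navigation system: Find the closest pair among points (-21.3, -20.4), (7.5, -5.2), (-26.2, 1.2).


d(P0,P1) = 32.565, d(P0,P2) = 22.1488, d(P1,P2) = 34.3023
Closest: P0 and P2

Closest pair: (-21.3, -20.4) and (-26.2, 1.2), distance = 22.1488


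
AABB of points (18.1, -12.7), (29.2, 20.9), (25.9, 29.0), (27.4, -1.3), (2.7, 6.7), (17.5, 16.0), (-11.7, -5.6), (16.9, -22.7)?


x range: [-11.7, 29.2]
y range: [-22.7, 29]
Bounding box: (-11.7,-22.7) to (29.2,29)

(-11.7,-22.7) to (29.2,29)


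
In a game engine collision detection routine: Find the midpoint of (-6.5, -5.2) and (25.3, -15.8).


M = (((-6.5)+25.3)/2, ((-5.2)+(-15.8))/2)
= (9.4, -10.5)

(9.4, -10.5)


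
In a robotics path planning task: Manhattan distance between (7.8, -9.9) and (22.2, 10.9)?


|7.8-22.2| + |(-9.9)-10.9| = 14.4 + 20.8 = 35.2

35.2


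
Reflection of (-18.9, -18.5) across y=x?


Reflection over y=x: (x,y) -> (y,x)
(-18.9, -18.5) -> (-18.5, -18.9)

(-18.5, -18.9)


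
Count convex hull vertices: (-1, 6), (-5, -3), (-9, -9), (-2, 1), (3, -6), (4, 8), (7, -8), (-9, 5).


Convex hull vertices (CCW): (-9, -9), (7, -8), (4, 8), (-9, 5)
Count = 4

4


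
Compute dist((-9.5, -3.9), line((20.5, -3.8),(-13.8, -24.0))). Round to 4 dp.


|cross product| = 602.57
|line direction| = sqrt(1584.53) = 39.8062
Distance = 602.57/sqrt(1584.53) = 15.1376

15.1376
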